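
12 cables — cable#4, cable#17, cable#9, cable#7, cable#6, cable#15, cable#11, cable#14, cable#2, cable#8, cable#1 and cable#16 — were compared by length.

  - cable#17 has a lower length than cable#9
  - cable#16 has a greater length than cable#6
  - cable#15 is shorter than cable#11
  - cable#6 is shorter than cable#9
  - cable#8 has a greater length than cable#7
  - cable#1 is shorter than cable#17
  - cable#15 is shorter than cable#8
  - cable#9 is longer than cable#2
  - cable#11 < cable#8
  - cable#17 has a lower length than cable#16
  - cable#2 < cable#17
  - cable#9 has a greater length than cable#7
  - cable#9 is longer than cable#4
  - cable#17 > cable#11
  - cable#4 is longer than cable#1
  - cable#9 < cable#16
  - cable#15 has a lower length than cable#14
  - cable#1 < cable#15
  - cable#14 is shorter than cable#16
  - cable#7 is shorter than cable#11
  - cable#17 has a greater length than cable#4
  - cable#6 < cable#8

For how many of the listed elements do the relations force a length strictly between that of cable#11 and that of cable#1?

The relations place cable#1 below cable#11. An element lies strictly between them when it is forced above cable#1 and also forced below cable#11.
Above cable#1: {cable#15, cable#4, cable#8, cable#14, cable#17, cable#9, cable#16}. Below cable#11: {cable#7, cable#15}.
Intersection: {cable#15} — 1.

1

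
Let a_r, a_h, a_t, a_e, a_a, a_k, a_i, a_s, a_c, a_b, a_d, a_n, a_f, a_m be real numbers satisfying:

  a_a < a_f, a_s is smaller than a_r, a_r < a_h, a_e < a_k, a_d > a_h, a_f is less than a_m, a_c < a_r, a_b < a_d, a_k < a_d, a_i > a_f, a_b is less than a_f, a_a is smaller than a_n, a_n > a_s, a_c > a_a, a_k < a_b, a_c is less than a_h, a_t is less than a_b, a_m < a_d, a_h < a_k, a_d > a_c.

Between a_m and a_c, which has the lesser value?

a_c

a_c < a_r and a_r < a_h give a_c < a_h.
Then a_h < a_k extends the chain to a_k.
Then a_k < a_b extends the chain to a_b.
Then a_b < a_f extends the chain to a_f.
With a_f < a_m: a_c < a_r < a_h < a_k < a_b < a_f < a_m.
So a_c < a_m; a_c is the smaller of the two.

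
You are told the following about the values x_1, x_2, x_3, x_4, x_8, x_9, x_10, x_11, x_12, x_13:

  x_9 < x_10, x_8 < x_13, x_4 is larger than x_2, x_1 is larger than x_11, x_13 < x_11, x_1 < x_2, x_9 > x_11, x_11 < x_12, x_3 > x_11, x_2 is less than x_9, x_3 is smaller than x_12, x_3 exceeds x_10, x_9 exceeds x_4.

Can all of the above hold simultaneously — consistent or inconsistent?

consistent

Every relation is compatible with x_8 < x_13 < x_11 < x_1 < x_2 < x_4 < x_9 < x_10 < x_3 < x_12; the set is consistent.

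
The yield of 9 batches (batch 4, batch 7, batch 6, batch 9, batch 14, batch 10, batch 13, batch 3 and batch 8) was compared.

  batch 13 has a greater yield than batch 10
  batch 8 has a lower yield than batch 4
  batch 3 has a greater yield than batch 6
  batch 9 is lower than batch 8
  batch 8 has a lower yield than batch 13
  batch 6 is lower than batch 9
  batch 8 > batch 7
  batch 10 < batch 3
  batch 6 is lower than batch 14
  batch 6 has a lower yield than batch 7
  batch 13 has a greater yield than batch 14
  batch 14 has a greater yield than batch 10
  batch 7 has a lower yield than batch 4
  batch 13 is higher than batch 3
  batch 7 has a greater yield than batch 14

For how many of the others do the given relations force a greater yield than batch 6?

7

The elements the relations force above batch 6 are batch 14, batch 3, batch 9, batch 7, batch 8, batch 4, batch 13 — no chain reaches any other.
That is 7.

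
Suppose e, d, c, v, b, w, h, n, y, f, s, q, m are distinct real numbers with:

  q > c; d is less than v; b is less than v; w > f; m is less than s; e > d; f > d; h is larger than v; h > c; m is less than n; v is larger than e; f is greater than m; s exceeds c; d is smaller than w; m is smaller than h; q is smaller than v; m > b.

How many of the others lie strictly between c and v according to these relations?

1

Chaining upward from c reaches: q, h, s.
Chaining downward from v reaches: b, d, q, e.
Strictly between c and v are those in both lists: q — 1 element.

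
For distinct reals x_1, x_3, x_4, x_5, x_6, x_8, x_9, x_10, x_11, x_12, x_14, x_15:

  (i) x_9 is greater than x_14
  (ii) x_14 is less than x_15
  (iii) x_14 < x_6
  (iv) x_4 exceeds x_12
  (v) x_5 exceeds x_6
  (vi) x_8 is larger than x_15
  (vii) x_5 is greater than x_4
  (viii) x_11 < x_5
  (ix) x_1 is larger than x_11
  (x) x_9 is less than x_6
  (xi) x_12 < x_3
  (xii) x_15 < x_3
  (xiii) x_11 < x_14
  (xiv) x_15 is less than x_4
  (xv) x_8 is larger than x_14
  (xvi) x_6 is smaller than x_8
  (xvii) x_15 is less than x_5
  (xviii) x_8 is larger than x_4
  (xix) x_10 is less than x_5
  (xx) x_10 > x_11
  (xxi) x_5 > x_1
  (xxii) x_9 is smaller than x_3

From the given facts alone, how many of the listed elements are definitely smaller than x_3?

5

From x_3 the given relations immediately reach x_9, x_15, x_12.
From those, x_14 — 4 in total.
From those, x_11 — 5 in total.
No other element is forced below x_3 by the given relations, so the count is 5.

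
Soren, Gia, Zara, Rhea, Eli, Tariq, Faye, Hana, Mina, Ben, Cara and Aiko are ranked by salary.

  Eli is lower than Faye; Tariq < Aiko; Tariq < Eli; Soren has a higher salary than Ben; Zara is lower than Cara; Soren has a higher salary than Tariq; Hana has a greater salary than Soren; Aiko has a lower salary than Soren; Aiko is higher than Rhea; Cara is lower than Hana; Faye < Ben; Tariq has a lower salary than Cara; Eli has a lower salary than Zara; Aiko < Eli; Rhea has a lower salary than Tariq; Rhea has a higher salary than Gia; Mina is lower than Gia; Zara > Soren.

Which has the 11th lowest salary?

Cara

Chaining the given pairs: Mina < Gia < Rhea < Tariq < Aiko < Eli < Faye < Ben < Soren < Zara < Cara < Hana.
The 11th smallest is Cara.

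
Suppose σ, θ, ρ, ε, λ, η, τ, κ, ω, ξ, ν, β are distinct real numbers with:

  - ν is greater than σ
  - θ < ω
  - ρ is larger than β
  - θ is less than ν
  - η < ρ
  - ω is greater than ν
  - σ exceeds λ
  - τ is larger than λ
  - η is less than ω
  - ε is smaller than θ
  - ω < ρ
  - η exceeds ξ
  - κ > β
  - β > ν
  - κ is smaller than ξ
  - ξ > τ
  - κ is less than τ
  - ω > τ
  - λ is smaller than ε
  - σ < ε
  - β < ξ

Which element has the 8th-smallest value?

τ

Piecing the relations together gives one ordering: λ < σ < ε < θ < ν < β < κ < τ < ξ < η < ω < ρ.
The 8th smallest is τ.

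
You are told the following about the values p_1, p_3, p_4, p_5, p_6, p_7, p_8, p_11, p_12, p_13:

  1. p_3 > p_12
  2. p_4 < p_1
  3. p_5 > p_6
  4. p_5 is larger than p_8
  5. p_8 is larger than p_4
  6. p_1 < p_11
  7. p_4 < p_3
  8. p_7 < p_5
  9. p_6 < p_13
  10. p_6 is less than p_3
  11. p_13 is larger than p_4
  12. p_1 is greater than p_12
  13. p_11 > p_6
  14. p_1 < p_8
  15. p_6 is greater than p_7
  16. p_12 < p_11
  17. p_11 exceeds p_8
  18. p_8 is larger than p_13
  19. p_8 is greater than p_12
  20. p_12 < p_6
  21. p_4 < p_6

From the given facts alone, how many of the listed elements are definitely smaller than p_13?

The elements the relations force below p_13 are p_12, p_4, p_7, p_6 — no chain reaches any other.
That is 4.

4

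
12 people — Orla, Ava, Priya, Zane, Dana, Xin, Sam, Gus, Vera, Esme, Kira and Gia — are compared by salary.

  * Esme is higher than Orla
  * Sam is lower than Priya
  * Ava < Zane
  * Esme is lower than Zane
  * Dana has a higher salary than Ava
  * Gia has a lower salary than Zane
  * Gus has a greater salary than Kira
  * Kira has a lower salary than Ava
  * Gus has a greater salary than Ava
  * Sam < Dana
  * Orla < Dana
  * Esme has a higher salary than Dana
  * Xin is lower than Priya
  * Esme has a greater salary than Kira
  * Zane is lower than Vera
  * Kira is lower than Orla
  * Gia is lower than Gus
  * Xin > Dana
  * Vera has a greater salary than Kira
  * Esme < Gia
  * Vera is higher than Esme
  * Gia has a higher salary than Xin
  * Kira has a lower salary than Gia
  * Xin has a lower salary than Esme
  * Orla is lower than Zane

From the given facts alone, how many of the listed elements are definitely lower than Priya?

The elements the relations force below Priya are Kira, Orla, Sam, Ava, Dana, Xin — no chain reaches any other.
That is 6.

6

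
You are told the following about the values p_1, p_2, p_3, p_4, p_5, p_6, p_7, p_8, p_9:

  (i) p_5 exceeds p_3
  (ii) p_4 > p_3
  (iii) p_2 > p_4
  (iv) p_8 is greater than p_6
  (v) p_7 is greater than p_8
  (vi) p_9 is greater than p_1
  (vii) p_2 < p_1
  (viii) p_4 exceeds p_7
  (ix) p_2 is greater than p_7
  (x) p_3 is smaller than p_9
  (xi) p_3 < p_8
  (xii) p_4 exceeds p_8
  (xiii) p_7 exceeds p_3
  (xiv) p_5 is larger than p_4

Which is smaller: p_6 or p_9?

p_6

p_6 < p_8 and p_8 < p_7 give p_6 < p_7.
Then p_7 < p_4 extends the chain to p_4.
With p_4 < p_2: p_6 < p_8 < p_7 < p_4 < p_2.
Then p_2 < p_1 extends the chain to p_1.
With p_1 < p_9: p_6 < p_8 < p_7 < p_4 < p_2 < p_1 < p_9.
So p_6 < p_9; p_6 is the smaller of the two.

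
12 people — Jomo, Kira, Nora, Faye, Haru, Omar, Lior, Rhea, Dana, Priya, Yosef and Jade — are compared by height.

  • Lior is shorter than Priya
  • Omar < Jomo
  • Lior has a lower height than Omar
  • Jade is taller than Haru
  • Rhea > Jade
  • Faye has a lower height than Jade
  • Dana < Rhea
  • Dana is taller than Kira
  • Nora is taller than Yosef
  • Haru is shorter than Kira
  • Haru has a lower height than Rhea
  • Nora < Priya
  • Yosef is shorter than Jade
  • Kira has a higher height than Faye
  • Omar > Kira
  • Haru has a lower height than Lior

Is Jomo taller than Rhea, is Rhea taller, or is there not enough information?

undetermined

Following every chain through Jomo: below Jomo we get Faye, Haru, Lior, Kira, Omar.
Rhea is not reached, and no chain runs the other way from Rhea to Jomo.
So the given relations leave the order of Jomo and Rhea undetermined.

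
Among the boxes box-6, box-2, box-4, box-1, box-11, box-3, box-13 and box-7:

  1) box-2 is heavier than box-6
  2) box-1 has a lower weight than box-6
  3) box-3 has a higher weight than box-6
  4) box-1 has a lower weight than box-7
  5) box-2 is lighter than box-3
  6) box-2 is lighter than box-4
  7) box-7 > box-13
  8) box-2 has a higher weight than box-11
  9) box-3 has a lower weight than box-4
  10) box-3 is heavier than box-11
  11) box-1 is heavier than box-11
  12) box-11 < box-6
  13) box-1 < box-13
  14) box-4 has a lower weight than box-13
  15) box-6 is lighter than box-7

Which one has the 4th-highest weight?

The consecutive relations fix a unique order: box-11 < box-1 < box-6 < box-2 < box-3 < box-4 < box-13 < box-7.
Counting 4 from the largest end gives box-3.

box-3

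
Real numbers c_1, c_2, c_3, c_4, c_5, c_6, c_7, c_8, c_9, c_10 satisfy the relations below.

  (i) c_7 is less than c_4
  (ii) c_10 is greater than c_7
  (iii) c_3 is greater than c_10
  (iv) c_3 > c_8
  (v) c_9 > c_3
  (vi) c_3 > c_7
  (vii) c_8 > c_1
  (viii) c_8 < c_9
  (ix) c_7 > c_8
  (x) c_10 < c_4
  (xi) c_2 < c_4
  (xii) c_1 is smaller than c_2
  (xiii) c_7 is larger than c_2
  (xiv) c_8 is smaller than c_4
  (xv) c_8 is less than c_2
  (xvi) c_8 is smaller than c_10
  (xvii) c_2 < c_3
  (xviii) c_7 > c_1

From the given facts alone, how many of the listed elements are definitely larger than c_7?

4

From c_7 the given relations immediately reach c_10, c_3, c_4.
From those, c_9 — 4 in total.
Nothing else is reachable above c_7; 4 in all.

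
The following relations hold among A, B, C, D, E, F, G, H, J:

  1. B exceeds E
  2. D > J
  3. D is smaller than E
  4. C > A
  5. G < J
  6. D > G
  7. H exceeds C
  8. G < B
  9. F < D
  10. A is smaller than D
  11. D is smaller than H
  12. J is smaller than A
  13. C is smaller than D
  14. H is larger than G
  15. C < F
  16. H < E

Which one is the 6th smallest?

D

The consecutive relations fix a unique order: G < J < A < C < F < D < H < E < B.
Counting 6 from the smallest end gives D.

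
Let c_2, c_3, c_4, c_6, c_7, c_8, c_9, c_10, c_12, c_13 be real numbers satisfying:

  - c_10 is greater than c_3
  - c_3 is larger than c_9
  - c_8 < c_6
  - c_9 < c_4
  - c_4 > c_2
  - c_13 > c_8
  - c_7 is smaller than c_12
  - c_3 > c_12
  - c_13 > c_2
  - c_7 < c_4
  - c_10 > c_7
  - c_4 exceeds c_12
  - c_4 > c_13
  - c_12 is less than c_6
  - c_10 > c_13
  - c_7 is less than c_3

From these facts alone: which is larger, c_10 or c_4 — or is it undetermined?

undetermined

Following every chain through c_10: below c_10 we get c_7, c_2, c_12, c_8, c_9, c_3, c_13.
c_4 is not reached, and no chain runs the other way from c_4 to c_10.
So the given relations leave the order of c_10 and c_4 undetermined.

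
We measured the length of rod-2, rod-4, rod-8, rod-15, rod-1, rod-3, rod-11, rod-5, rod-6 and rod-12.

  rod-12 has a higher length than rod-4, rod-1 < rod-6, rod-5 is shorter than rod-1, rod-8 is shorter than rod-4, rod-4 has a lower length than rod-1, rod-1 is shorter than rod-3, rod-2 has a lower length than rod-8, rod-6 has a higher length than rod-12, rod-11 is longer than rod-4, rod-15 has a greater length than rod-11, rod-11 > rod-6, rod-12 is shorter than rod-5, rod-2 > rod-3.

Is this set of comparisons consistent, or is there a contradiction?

inconsistent

We have rod-1 < rod-3 stated directly, yet also rod-3 < rod-2 < rod-8 < rod-4 < rod-12 < rod-5 < rod-1 by chaining the others — so rod-3 < rod-1. Contradiction.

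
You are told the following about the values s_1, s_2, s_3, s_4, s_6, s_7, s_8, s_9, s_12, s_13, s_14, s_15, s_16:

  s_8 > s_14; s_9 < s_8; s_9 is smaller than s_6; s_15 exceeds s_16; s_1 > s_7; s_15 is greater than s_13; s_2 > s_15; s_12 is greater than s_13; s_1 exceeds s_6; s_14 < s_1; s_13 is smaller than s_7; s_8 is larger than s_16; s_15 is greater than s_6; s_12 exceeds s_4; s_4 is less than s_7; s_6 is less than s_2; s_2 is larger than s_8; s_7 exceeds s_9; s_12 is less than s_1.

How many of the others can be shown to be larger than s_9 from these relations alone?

6

The elements the relations force above s_9 are s_6, s_7, s_8, s_15, s_2, s_1 — no chain reaches any other.
That is 6.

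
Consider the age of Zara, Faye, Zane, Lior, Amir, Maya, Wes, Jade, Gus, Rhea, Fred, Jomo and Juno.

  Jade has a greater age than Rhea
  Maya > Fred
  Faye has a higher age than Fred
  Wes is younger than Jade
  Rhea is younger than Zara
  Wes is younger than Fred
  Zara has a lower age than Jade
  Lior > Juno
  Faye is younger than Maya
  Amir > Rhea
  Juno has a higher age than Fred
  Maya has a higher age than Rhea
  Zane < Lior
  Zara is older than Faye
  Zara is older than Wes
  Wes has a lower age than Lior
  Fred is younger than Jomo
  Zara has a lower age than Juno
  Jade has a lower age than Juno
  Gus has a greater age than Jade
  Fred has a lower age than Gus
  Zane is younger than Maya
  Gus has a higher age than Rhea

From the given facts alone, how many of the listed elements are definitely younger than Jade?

The elements the relations force below Jade are Wes, Rhea, Fred, Faye, Zara — no chain reaches any other.
That is 5.

5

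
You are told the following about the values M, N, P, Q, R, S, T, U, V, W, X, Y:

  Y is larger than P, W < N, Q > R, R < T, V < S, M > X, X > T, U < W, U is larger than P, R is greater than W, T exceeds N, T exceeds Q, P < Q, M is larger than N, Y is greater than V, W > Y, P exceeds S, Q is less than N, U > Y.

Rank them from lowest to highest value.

V < S < P < Y < U < W < R < Q < N < T < X < M

Nothing is placed below V, so it is least; from there V < S; S < P; P < Y; Y < U; U < W; W < R; R < Q; Q < N; N < T; T < X; X < M, each given directly.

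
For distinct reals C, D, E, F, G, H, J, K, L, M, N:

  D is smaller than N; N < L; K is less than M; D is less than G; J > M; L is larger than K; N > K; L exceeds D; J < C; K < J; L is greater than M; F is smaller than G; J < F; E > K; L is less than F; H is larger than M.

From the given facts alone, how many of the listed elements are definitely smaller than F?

From F the given relations immediately reach J, L.
From those, D, K, M, N — 6 in total.
Nothing else is reachable below F; 6 in all.

6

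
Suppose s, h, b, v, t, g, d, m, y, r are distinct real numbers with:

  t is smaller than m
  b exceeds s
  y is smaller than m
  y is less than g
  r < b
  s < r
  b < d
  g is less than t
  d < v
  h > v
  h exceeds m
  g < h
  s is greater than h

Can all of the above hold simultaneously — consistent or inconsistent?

inconsistent

We have v < h stated directly, yet also h < s < r < b < d < v by chaining the others — so h < v. Contradiction.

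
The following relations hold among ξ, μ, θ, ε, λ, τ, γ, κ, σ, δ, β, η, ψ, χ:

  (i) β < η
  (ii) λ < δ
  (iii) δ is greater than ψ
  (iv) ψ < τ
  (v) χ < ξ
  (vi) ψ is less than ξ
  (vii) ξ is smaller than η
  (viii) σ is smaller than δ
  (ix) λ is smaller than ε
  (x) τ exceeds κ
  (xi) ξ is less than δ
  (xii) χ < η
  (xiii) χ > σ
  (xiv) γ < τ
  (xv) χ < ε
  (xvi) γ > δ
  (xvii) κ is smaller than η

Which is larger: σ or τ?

τ

σ < χ < ξ < δ < γ < τ, by transitivity through χ, ξ, δ, γ.
So σ < τ; τ is the larger of the two.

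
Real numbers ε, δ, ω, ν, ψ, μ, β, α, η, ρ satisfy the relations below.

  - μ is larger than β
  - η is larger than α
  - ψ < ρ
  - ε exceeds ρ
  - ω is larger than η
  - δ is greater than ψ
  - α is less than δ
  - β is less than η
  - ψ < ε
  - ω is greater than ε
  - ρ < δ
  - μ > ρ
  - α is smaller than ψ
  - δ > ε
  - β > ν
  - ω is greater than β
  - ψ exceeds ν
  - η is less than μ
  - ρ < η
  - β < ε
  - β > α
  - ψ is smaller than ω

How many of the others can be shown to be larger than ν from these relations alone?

Directly above ν: β, ψ.
One step further: ρ, η, μ, ε, ω, δ (8 so far).
No other element is forced above ν by the given relations, so the count is 8.

8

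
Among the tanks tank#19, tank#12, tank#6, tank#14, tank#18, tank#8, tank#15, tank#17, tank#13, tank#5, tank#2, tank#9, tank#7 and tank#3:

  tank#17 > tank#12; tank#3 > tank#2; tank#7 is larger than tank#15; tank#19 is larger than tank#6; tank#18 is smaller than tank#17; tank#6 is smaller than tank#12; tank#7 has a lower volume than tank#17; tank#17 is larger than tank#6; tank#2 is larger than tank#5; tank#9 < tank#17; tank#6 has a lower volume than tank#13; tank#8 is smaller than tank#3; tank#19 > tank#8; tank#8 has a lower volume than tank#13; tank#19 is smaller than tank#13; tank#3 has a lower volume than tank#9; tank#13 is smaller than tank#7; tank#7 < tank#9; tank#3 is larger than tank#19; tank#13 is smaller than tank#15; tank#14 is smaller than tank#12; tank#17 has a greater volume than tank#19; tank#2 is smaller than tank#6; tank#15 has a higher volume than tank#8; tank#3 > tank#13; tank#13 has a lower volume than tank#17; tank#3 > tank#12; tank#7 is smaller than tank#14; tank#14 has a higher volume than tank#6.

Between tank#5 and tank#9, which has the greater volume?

Following the relations from tank#5: tank#5 < tank#2 < tank#6 < tank#19 < tank#13 < tank#15 < tank#7 < tank#14 < tank#12 < tank#3 < tank#9.
So tank#5 < tank#9; tank#9 is the larger of the two.

tank#9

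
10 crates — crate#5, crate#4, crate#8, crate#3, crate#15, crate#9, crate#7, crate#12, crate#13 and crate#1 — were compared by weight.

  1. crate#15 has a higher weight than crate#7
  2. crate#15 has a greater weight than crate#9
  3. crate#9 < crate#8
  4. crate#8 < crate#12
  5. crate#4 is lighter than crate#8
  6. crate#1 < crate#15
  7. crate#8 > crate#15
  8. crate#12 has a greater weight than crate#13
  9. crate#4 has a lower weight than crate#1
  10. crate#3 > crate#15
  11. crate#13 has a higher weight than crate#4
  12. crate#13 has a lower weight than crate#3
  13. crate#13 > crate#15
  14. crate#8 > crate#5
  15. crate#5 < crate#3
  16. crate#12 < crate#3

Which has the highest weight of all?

Chaining downward from crate#3: directly below it, crate#15, crate#5, crate#13, crate#12; then crate#4, crate#1, crate#7, crate#9, crate#8.
That covers every other element, and nothing is given above crate#3, so crate#3 is the highest weight.

crate#3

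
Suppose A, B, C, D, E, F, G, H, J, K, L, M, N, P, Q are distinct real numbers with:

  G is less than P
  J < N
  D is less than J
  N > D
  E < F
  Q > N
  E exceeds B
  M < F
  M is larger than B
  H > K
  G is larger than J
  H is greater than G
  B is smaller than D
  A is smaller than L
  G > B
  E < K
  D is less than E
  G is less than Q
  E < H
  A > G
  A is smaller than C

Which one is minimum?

B

Chaining upward from B: directly above it, D, M, G, E; then J, A, K, F, P, H, N, Q; then L, C.
That covers every other element, and nothing is given below B, so B is the minimum.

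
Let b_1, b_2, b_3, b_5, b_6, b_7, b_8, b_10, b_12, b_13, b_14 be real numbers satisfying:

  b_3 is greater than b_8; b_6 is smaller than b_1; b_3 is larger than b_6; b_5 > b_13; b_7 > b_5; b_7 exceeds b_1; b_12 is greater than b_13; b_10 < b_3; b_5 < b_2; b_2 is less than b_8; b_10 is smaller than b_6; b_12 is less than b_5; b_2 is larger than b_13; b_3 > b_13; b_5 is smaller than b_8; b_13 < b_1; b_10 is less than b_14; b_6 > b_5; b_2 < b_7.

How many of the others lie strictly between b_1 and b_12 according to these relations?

The relations place b_12 below b_1. An element lies strictly between them when it is forced above b_12 and also forced below b_1.
Above b_12: {b_5, b_6, b_2, b_7, b_8, b_3}. Below b_1: {b_10, b_13, b_5, b_6}.
Intersection: {b_5, b_6} — 2.

2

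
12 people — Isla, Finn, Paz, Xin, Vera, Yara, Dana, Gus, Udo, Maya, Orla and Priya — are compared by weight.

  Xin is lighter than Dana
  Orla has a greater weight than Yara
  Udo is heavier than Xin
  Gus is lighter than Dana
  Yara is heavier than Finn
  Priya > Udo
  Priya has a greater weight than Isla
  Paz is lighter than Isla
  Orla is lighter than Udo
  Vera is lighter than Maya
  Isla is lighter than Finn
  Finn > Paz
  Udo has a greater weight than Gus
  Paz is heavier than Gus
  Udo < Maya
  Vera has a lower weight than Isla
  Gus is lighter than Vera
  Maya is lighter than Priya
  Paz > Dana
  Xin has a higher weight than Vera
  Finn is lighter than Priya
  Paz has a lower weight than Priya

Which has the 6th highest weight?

Finn

The consecutive relations fix a unique order: Gus < Vera < Xin < Dana < Paz < Isla < Finn < Yara < Orla < Udo < Maya < Priya.
The 6th largest is Finn.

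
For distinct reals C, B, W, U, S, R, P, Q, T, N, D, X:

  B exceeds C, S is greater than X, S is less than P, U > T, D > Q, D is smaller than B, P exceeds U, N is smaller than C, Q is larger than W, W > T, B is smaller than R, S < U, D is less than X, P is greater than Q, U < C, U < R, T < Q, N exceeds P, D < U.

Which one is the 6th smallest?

Chaining the given pairs: T < W < Q < D < X < S < U < P < N < C < B < R.
Counting 6 from the smallest end gives S.

S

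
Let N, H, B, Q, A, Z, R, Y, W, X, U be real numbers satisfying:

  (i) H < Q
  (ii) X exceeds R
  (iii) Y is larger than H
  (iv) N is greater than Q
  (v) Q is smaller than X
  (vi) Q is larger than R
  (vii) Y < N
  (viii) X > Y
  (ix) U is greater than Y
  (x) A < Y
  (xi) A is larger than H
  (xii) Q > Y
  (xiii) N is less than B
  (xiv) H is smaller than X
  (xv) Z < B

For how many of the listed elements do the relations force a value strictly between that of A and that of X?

Chaining upward from A reaches: Y, U, Q, N, B.
Chaining downward from X reaches: H, Y, R, Q.
Strictly between A and X are those in both lists: Y, Q — 2 elements.

2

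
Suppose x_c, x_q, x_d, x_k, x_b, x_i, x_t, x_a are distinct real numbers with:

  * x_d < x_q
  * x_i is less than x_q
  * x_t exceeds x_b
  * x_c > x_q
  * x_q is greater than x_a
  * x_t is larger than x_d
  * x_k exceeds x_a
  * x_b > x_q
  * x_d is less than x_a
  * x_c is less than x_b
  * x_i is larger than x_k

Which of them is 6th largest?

The consecutive relations fix a unique order: x_d < x_a < x_k < x_i < x_q < x_c < x_b < x_t.
Counting 6 from the largest end gives x_k.

x_k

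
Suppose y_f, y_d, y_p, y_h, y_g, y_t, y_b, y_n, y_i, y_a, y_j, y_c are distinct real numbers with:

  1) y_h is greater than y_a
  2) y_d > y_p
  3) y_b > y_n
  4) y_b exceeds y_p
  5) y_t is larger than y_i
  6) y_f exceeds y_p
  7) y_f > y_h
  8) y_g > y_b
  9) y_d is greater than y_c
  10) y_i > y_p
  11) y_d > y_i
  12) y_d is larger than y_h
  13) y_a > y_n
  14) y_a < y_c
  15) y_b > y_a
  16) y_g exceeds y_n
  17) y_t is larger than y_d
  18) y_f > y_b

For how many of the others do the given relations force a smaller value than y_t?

The elements the relations force below y_t are y_p, y_n, y_a, y_i, y_c, y_h, y_d — no chain reaches any other.
That is 7.

7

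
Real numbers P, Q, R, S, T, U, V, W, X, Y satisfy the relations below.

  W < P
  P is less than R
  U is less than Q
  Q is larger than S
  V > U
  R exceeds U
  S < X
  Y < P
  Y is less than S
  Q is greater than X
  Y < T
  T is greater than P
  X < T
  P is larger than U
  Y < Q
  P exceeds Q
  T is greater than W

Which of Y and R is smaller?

Y

Y < S and S < X give Y < X.
With X < Q: Y < S < X < Q.
With Q < P: Y < S < X < Q < P.
Then P < R extends the chain to R.
So Y < R; Y is the smaller of the two.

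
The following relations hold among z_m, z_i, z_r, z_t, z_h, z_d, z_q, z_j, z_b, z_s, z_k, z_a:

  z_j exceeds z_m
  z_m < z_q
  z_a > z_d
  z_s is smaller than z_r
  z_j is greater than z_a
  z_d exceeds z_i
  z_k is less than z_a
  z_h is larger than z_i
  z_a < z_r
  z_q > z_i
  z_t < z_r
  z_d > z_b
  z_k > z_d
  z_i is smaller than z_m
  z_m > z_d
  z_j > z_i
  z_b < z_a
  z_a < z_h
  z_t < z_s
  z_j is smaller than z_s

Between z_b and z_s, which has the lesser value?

z_b

z_b < z_d and z_d < z_k give z_b < z_k.
Then z_k < z_a extends the chain to z_a.
Then z_a < z_j extends the chain to z_j.
Then z_j < z_s extends the chain to z_s.
So z_b < z_s; z_b is the smaller of the two.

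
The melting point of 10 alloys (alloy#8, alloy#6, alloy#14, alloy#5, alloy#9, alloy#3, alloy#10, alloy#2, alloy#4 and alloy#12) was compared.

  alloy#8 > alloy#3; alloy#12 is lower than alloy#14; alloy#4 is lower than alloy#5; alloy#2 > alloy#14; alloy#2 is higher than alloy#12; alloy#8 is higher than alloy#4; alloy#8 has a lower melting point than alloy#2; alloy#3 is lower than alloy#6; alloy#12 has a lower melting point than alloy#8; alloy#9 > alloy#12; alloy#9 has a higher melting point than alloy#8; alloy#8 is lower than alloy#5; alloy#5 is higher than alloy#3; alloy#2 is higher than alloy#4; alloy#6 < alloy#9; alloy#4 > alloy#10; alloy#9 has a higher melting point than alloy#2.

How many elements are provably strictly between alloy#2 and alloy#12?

2

Chaining upward from alloy#12 reaches: alloy#8, alloy#14, alloy#5, alloy#9.
Chaining downward from alloy#2 reaches: alloy#10, alloy#3, alloy#4, alloy#8, alloy#14.
Strictly between alloy#12 and alloy#2 are those in both lists: alloy#8, alloy#14 — 2 elements.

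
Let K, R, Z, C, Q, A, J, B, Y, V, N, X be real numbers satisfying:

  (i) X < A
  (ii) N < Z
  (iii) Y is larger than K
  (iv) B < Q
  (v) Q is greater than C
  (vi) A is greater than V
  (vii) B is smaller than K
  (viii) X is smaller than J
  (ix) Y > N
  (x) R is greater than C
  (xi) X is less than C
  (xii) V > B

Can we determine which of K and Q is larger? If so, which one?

Following every chain through K: above K we get Y; below K we get B.
Q is not reached, and no chain runs the other way from Q to K.
So the given relations leave the order of K and Q undetermined.

undetermined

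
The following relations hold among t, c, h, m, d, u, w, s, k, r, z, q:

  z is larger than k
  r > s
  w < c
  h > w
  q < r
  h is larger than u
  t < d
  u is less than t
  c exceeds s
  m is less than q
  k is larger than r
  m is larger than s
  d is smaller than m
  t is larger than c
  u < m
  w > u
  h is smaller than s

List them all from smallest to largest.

u < w < h < s < c < t < d < m < q < r < k < z

Nothing is placed below u, so it is least; from there u < w; w < h; h < s; s < c; c < t; t < d; d < m; m < q; q < r; r < k; k < z, each given directly.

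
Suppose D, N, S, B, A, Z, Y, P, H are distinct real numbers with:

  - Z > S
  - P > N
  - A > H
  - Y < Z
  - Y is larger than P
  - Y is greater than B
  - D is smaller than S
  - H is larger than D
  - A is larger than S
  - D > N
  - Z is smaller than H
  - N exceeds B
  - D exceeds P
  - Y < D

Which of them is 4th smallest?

Chaining the given pairs: B < N < P < Y < D < S < Z < H < A.
The 4th smallest is Y.

Y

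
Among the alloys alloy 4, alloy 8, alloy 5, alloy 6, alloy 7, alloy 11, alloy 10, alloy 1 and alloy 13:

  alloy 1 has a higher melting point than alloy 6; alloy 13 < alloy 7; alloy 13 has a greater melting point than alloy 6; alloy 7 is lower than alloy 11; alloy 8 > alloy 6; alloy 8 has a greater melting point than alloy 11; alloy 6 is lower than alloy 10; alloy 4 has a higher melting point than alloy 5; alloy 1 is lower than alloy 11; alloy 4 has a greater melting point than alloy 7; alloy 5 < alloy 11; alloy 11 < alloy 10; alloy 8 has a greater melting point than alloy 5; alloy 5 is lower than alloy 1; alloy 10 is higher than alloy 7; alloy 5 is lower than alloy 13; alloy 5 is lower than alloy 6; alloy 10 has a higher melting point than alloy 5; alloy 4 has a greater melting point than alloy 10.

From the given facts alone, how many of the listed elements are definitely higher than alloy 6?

From alloy 6 the given relations immediately reach alloy 13, alloy 1, alloy 8, alloy 10.
From those, alloy 7, alloy 11, alloy 4 — 7 in total.
No other element is forced above alloy 6 by the given relations, so the count is 7.

7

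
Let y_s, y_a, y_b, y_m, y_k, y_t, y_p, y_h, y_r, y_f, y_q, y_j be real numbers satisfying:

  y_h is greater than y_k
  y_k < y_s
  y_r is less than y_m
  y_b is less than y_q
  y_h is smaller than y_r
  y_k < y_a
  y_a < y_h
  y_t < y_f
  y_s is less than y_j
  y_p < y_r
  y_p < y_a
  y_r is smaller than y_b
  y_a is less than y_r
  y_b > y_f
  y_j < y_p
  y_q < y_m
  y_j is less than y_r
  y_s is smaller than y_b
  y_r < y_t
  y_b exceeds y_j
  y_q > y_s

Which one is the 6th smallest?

y_h

Piecing the relations together gives one ordering: y_k < y_s < y_j < y_p < y_a < y_h < y_r < y_t < y_f < y_b < y_q < y_m.
The 6th smallest is y_h.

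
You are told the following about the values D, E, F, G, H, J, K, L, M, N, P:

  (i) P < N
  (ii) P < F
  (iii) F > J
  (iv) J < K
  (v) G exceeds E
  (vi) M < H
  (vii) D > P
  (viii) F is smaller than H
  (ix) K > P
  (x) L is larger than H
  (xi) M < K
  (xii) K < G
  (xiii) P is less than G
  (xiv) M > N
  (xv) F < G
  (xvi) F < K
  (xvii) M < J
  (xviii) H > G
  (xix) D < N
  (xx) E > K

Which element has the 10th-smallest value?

The consecutive relations fix a unique order: P < D < N < M < J < F < K < E < G < H < L.
The 10th smallest is H.

H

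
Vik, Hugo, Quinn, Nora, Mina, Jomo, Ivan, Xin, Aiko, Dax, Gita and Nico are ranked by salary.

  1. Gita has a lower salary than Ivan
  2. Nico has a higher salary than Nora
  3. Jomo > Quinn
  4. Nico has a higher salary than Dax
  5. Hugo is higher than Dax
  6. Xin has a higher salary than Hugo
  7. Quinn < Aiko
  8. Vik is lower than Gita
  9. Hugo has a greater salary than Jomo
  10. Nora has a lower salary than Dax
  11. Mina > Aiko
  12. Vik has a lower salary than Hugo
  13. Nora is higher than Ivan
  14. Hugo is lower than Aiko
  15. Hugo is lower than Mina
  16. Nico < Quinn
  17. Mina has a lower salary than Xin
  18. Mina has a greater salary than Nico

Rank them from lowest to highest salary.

Nothing is placed below Vik, so it is least; from there Vik < Gita; Gita < Ivan; Ivan < Nora; Nora < Dax; Dax < Nico; Nico < Quinn; Quinn < Jomo; Jomo < Hugo; Hugo < Aiko; Aiko < Mina; Mina < Xin, each given directly.

Vik < Gita < Ivan < Nora < Dax < Nico < Quinn < Jomo < Hugo < Aiko < Mina < Xin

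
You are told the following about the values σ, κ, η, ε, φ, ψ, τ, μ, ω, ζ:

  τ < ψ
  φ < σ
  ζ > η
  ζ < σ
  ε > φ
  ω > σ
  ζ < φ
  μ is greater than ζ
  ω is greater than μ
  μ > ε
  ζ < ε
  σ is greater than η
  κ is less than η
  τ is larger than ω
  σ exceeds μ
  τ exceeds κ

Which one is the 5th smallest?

ε

Chaining the given pairs: κ < η < ζ < φ < ε < μ < σ < ω < τ < ψ.
The 5th smallest is ε.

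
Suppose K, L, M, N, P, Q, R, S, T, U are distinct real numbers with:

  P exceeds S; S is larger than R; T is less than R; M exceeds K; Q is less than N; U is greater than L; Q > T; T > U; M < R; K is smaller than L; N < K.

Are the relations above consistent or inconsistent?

Chaining the given relations yields L < U < T < Q < N < K, so L < K. But one relation states K < L. These cannot both hold.

inconsistent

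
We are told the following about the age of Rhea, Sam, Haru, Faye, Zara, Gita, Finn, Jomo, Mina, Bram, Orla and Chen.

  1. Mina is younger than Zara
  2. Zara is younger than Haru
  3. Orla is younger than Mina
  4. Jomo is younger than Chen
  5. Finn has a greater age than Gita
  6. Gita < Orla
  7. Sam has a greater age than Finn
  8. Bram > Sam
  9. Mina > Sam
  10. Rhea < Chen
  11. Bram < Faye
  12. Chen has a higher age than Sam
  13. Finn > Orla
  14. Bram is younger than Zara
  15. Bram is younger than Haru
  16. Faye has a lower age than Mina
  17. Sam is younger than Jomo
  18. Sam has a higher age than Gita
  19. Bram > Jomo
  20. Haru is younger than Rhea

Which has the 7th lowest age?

Faye

Chaining the given pairs: Gita < Orla < Finn < Sam < Jomo < Bram < Faye < Mina < Zara < Haru < Rhea < Chen.
The 7th smallest is Faye.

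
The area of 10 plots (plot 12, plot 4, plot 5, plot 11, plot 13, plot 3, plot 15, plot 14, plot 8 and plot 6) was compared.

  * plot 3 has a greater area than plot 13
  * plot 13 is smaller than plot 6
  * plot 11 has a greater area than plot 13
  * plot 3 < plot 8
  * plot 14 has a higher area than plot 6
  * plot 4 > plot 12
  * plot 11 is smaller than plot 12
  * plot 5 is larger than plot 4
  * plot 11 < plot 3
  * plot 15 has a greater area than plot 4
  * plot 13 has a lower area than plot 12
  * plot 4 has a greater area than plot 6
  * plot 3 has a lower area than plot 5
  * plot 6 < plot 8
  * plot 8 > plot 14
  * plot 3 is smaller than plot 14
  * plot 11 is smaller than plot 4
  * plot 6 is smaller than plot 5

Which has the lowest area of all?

plot 11 is not least since plot 13 < plot 11; plot 3 is not least since plot 11 < plot 3; plot 12 is not least since plot 13 < plot 12; plot 6 is not least since plot 13 < plot 6; plot 14 is not least since plot 6 < plot 14; plot 8 is not least since plot 6 < plot 8; plot 4 is not least since plot 12 < plot 4; plot 15 is not least since plot 4 < plot 15; plot 5 is not least since plot 6 < plot 5.
Only plot 13 has nothing below it, so plot 13 is the lowest area.

plot 13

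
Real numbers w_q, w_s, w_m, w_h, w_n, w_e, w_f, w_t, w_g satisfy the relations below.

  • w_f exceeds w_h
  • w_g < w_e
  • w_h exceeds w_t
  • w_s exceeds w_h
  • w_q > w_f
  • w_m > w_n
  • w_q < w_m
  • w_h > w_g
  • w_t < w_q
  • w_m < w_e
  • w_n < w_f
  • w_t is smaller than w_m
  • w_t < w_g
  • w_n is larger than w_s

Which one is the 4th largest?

w_f

The consecutive relations fix a unique order: w_t < w_g < w_h < w_s < w_n < w_f < w_q < w_m < w_e.
The 4th largest is w_f.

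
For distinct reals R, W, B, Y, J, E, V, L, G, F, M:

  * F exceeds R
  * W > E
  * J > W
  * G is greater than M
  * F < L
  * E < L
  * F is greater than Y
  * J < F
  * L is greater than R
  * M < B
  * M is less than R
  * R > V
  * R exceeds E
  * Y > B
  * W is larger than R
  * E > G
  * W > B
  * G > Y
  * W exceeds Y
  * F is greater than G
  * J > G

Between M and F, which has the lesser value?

Chaining the given relations: M < B < Y < G < E < R < W < J < F.
So M < F; M is the smaller of the two.

M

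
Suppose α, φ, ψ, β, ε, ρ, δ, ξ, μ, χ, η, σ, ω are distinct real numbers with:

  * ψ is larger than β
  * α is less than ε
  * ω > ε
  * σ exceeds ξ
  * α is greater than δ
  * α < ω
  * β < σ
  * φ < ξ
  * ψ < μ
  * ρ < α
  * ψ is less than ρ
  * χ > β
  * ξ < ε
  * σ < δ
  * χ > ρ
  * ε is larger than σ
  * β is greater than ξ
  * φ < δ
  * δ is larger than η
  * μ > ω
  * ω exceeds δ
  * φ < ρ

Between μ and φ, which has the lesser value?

Chaining the given relations: φ < ξ < β < ψ < ρ < α < ε < ω < μ.
So φ < μ; φ is the smaller of the two.

φ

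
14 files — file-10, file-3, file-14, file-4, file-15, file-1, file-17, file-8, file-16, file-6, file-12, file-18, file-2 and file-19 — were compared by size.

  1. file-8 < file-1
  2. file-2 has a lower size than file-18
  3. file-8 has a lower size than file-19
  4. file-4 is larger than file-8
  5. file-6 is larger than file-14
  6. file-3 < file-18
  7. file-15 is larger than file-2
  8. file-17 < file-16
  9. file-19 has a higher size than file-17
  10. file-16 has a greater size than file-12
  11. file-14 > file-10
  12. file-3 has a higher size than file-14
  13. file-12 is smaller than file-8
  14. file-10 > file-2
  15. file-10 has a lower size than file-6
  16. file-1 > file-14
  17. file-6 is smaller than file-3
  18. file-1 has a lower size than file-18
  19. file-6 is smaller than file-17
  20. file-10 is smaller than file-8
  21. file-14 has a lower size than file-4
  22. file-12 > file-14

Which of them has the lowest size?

file-10 is not least since file-2 < file-10; file-14 is not least since file-10 < file-14; file-6 is not least since file-10 < file-6; file-12 is not least since file-14 < file-12; file-8 is not least since file-12 < file-8; file-17 is not least since file-6 < file-17; file-16 is not least since file-17 < file-16; file-1 is not least since file-14 < file-1; file-4 is not least since file-8 < file-4; file-3 is not least since file-6 < file-3; file-19 is not least since file-17 < file-19; file-18 is not least since file-1 < file-18; file-15 is not least since file-2 < file-15.
Only file-2 has nothing below it, so file-2 is the lowest size.

file-2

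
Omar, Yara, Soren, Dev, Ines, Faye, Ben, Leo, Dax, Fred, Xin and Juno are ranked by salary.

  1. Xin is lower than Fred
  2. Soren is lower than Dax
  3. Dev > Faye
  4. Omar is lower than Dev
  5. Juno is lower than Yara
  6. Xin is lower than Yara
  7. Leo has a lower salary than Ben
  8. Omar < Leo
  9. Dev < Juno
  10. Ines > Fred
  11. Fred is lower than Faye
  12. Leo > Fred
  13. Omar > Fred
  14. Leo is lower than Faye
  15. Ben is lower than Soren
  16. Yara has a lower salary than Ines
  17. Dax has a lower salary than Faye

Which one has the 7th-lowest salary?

The consecutive relations fix a unique order: Xin < Fred < Omar < Leo < Ben < Soren < Dax < Faye < Dev < Juno < Yara < Ines.
The 7th smallest is Dax.

Dax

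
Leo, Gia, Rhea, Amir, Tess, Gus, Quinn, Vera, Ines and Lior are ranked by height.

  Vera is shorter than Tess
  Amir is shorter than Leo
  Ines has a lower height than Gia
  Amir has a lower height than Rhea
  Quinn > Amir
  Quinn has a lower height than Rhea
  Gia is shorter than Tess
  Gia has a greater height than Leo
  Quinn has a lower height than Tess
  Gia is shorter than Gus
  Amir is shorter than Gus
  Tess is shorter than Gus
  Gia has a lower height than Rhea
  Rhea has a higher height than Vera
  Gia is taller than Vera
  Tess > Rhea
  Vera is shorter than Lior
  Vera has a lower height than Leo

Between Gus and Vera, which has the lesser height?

Vera

Chaining the given relations: Vera < Leo < Gia < Rhea < Tess < Gus.
So Vera < Gus; Vera is the shorter of the two.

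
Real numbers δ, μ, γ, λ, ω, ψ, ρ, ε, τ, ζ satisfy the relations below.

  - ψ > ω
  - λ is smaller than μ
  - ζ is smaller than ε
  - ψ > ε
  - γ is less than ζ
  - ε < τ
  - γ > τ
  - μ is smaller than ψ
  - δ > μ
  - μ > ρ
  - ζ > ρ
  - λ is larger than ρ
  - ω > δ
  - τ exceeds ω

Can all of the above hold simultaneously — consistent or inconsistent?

We have ε < τ stated directly, yet also τ < γ < ζ < ε by chaining the others — so τ < ε. Contradiction.

inconsistent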